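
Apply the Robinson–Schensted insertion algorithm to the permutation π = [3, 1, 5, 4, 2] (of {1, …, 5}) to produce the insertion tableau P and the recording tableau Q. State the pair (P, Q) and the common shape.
P = [1, 2] / [3, 4] / [5];  Q = [1, 3] / [2, 4] / [5];  common shape = (2, 2, 1)

Row-insert the values π_1, π_2, … into P one at a time, bumping the leftmost entry strictly greater than the inserted value down to the next row. The recording tableau Q records, in position (i, j), the step at which that cell was added to P.
  Insert 3 (step 1): P = [3];  Q = [1]
  Insert 1 (step 2): P = [1] / [3];  Q = [1] / [2]
  Insert 5 (step 3): P = [1, 5] / [3];  Q = [1, 3] / [2]
  Insert 4 (step 4): P = [1, 4] / [3, 5];  Q = [1, 3] / [2, 4]
  Insert 2 (step 5): P = [1, 2] / [3, 4] / [5];  Q = [1, 3] / [2, 4] / [5]
Final shape: (2, 2, 1).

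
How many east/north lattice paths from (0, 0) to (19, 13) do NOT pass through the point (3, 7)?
Number of paths = 338420040

Total paths from (0, 0) to (19, 13): C(32, 19) = 347373600. Paths through (3, 7): (paths (0, 0) → (3, 7)) × (paths (3, 7) → (19, 13)) = C(10, 3) · C(22, 16) = 120 · 74613 = 8953560. Avoidance count = 347373600 − 8953560 = 338420040.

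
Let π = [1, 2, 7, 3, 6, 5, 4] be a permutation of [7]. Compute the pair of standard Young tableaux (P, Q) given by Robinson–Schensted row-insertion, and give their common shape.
P = [1, 2, 3, 4] / [5] / [6] / [7];  Q = [1, 2, 3, 5] / [4] / [6] / [7];  common shape = (4, 1, 1, 1)

Row-insert the values π_1, π_2, … into P one at a time, bumping the leftmost entry strictly greater than the inserted value down to the next row. The recording tableau Q records, in position (i, j), the step at which that cell was added to P.
  Insert 1 (step 1): P = [1];  Q = [1]
  Insert 2 (step 2): P = [1, 2];  Q = [1, 2]
  Insert 7 (step 3): P = [1, 2, 7];  Q = [1, 2, 3]
  Insert 3 (step 4): P = [1, 2, 3] / [7];  Q = [1, 2, 3] / [4]
  Insert 6 (step 5): P = [1, 2, 3, 6] / [7];  Q = [1, 2, 3, 5] / [4]
  Insert 5 (step 6): P = [1, 2, 3, 5] / [6] / [7];  Q = [1, 2, 3, 5] / [4] / [6]
  Insert 4 (step 7): P = [1, 2, 3, 4] / [5] / [6] / [7];  Q = [1, 2, 3, 5] / [4] / [6] / [7]
Final shape: (4, 1, 1, 1).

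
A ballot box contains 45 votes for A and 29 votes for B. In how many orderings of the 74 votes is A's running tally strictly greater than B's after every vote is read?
Strict-lead orderings = 67622004810892365568

Total orderings of the 74 votes with 45 for A: C(74, 45) = 312751772250377190752. By the Bertrand ballot formula (Cycle Lemma / reflection principle), the number of orderings in which A is strictly ahead of B throughout is (p − q)/(p + q) · C(p + q, p) = (45 − 29)/(45 + 29) · 312751772250377190752 = 67622004810892365568.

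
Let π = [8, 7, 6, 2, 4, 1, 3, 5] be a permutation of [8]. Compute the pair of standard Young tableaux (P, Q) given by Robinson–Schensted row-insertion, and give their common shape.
P = [1, 3, 5] / [2, 4] / [6] / [7] / [8];  Q = [1, 5, 8] / [2, 7] / [3] / [4] / [6];  common shape = (3, 2, 1, 1, 1)

Row-insert the values π_1, π_2, … into P one at a time, bumping the leftmost entry strictly greater than the inserted value down to the next row. The recording tableau Q records, in position (i, j), the step at which that cell was added to P.
  Insert 8 (step 1): P = [8];  Q = [1]
  Insert 7 (step 2): P = [7] / [8];  Q = [1] / [2]
  Insert 6 (step 3): P = [6] / [7] / [8];  Q = [1] / [2] / [3]
  Insert 2 (step 4): P = [2] / [6] / [7] / [8];  Q = [1] / [2] / [3] / [4]
  Insert 4 (step 5): P = [2, 4] / [6] / [7] / [8];  Q = [1, 5] / [2] / [3] / [4]
  Insert 1 (step 6): P = [1, 4] / [2] / [6] / [7] / [8];  Q = [1, 5] / [2] / [3] / [4] / [6]
  Insert 3 (step 7): P = [1, 3] / [2, 4] / [6] / [7] / [8];  Q = [1, 5] / [2, 7] / [3] / [4] / [6]
  Insert 5 (step 8): P = [1, 3, 5] / [2, 4] / [6] / [7] / [8];  Q = [1, 5, 8] / [2, 7] / [3] / [4] / [6]
Final shape: (3, 2, 1, 1, 1).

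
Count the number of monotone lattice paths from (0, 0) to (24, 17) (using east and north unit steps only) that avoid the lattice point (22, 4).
Number of paths = 151582910700

Total paths from (0, 0) to (24, 17): C(41, 24) = 151584480450. Paths through (22, 4): (paths (0, 0) → (22, 4)) × (paths (22, 4) → (24, 17)) = C(26, 22) · C(15, 2) = 14950 · 105 = 1569750. Avoidance count = 151584480450 − 1569750 = 151582910700.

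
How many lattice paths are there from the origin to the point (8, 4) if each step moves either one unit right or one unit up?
Number of paths = 495

A monotone lattice path from (0, 0) to (8, 4) consists of 8 east steps and 4 north steps in some order, so it is determined by which 8 of the 12 steps are east. The count is C(12, 8) = 495.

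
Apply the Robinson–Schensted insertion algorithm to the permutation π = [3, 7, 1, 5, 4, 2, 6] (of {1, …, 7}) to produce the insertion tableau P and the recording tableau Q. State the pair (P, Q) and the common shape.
P = [1, 2, 6] / [3, 4] / [5] / [7];  Q = [1, 2, 7] / [3, 4] / [5] / [6];  common shape = (3, 2, 1, 1)

Row-insert the values π_1, π_2, … into P one at a time, bumping the leftmost entry strictly greater than the inserted value down to the next row. The recording tableau Q records, in position (i, j), the step at which that cell was added to P.
  Insert 3 (step 1): P = [3];  Q = [1]
  Insert 7 (step 2): P = [3, 7];  Q = [1, 2]
  Insert 1 (step 3): P = [1, 7] / [3];  Q = [1, 2] / [3]
  Insert 5 (step 4): P = [1, 5] / [3, 7];  Q = [1, 2] / [3, 4]
  Insert 4 (step 5): P = [1, 4] / [3, 5] / [7];  Q = [1, 2] / [3, 4] / [5]
  Insert 2 (step 6): P = [1, 2] / [3, 4] / [5] / [7];  Q = [1, 2] / [3, 4] / [5] / [6]
  Insert 6 (step 7): P = [1, 2, 6] / [3, 4] / [5] / [7];  Q = [1, 2, 7] / [3, 4] / [5] / [6]
Final shape: (3, 2, 1, 1).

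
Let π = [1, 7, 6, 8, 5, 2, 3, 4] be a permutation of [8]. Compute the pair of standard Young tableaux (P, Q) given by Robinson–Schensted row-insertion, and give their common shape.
P = [1, 2, 3, 4] / [5, 8] / [6] / [7];  Q = [1, 2, 4, 8] / [3, 7] / [5] / [6];  common shape = (4, 2, 1, 1)

Row-insert the values π_1, π_2, … into P one at a time, bumping the leftmost entry strictly greater than the inserted value down to the next row. The recording tableau Q records, in position (i, j), the step at which that cell was added to P.
  Insert 1 (step 1): P = [1];  Q = [1]
  Insert 7 (step 2): P = [1, 7];  Q = [1, 2]
  Insert 6 (step 3): P = [1, 6] / [7];  Q = [1, 2] / [3]
  Insert 8 (step 4): P = [1, 6, 8] / [7];  Q = [1, 2, 4] / [3]
  Insert 5 (step 5): P = [1, 5, 8] / [6] / [7];  Q = [1, 2, 4] / [3] / [5]
  Insert 2 (step 6): P = [1, 2, 8] / [5] / [6] / [7];  Q = [1, 2, 4] / [3] / [5] / [6]
  Insert 3 (step 7): P = [1, 2, 3] / [5, 8] / [6] / [7];  Q = [1, 2, 4] / [3, 7] / [5] / [6]
  Insert 4 (step 8): P = [1, 2, 3, 4] / [5, 8] / [6] / [7];  Q = [1, 2, 4, 8] / [3, 7] / [5] / [6]
Final shape: (4, 2, 1, 1).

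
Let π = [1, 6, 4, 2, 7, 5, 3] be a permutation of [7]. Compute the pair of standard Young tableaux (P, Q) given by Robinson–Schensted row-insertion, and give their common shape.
P = [1, 2, 3] / [4, 5] / [6, 7];  Q = [1, 2, 5] / [3, 6] / [4, 7];  common shape = (3, 2, 2)

Row-insert the values π_1, π_2, … into P one at a time, bumping the leftmost entry strictly greater than the inserted value down to the next row. The recording tableau Q records, in position (i, j), the step at which that cell was added to P.
  Insert 1 (step 1): P = [1];  Q = [1]
  Insert 6 (step 2): P = [1, 6];  Q = [1, 2]
  Insert 4 (step 3): P = [1, 4] / [6];  Q = [1, 2] / [3]
  Insert 2 (step 4): P = [1, 2] / [4] / [6];  Q = [1, 2] / [3] / [4]
  Insert 7 (step 5): P = [1, 2, 7] / [4] / [6];  Q = [1, 2, 5] / [3] / [4]
  Insert 5 (step 6): P = [1, 2, 5] / [4, 7] / [6];  Q = [1, 2, 5] / [3, 6] / [4]
  Insert 3 (step 7): P = [1, 2, 3] / [4, 5] / [6, 7];  Q = [1, 2, 5] / [3, 6] / [4, 7]
Final shape: (3, 2, 2).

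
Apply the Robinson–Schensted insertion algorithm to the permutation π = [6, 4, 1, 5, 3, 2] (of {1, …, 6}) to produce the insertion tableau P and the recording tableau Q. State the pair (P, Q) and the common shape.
P = [1, 2] / [3, 5] / [4] / [6];  Q = [1, 4] / [2, 5] / [3] / [6];  common shape = (2, 2, 1, 1)

Row-insert the values π_1, π_2, … into P one at a time, bumping the leftmost entry strictly greater than the inserted value down to the next row. The recording tableau Q records, in position (i, j), the step at which that cell was added to P.
  Insert 6 (step 1): P = [6];  Q = [1]
  Insert 4 (step 2): P = [4] / [6];  Q = [1] / [2]
  Insert 1 (step 3): P = [1] / [4] / [6];  Q = [1] / [2] / [3]
  Insert 5 (step 4): P = [1, 5] / [4] / [6];  Q = [1, 4] / [2] / [3]
  Insert 3 (step 5): P = [1, 3] / [4, 5] / [6];  Q = [1, 4] / [2, 5] / [3]
  Insert 2 (step 6): P = [1, 2] / [3, 5] / [4] / [6];  Q = [1, 4] / [2, 5] / [3] / [6]
Final shape: (2, 2, 1, 1).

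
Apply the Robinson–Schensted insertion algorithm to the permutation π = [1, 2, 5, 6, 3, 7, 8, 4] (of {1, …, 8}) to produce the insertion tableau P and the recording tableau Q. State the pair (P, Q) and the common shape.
P = [1, 2, 3, 4, 7, 8] / [5, 6];  Q = [1, 2, 3, 4, 6, 7] / [5, 8];  common shape = (6, 2)

Row-insert the values π_1, π_2, … into P one at a time, bumping the leftmost entry strictly greater than the inserted value down to the next row. The recording tableau Q records, in position (i, j), the step at which that cell was added to P.
  Insert 1 (step 1): P = [1];  Q = [1]
  Insert 2 (step 2): P = [1, 2];  Q = [1, 2]
  Insert 5 (step 3): P = [1, 2, 5];  Q = [1, 2, 3]
  Insert 6 (step 4): P = [1, 2, 5, 6];  Q = [1, 2, 3, 4]
  Insert 3 (step 5): P = [1, 2, 3, 6] / [5];  Q = [1, 2, 3, 4] / [5]
  Insert 7 (step 6): P = [1, 2, 3, 6, 7] / [5];  Q = [1, 2, 3, 4, 6] / [5]
  Insert 8 (step 7): P = [1, 2, 3, 6, 7, 8] / [5];  Q = [1, 2, 3, 4, 6, 7] / [5]
  Insert 4 (step 8): P = [1, 2, 3, 4, 7, 8] / [5, 6];  Q = [1, 2, 3, 4, 6, 7] / [5, 8]
Final shape: (6, 2).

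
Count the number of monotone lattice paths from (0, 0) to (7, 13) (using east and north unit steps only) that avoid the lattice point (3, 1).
Number of paths = 70240

Total paths from (0, 0) to (7, 13): C(20, 7) = 77520. Paths through (3, 1): (paths (0, 0) → (3, 1)) × (paths (3, 1) → (7, 13)) = C(4, 3) · C(16, 4) = 4 · 1820 = 7280. Avoidance count = 77520 − 7280 = 70240.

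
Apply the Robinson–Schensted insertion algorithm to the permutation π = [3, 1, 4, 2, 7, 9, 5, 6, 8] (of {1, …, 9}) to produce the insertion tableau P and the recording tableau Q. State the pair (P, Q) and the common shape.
P = [1, 2, 5, 6, 8] / [3, 4, 7, 9];  Q = [1, 3, 5, 6, 9] / [2, 4, 7, 8];  common shape = (5, 4)

Row-insert the values π_1, π_2, … into P one at a time, bumping the leftmost entry strictly greater than the inserted value down to the next row. The recording tableau Q records, in position (i, j), the step at which that cell was added to P.
  Insert 3 (step 1): P = [3];  Q = [1]
  Insert 1 (step 2): P = [1] / [3];  Q = [1] / [2]
  Insert 4 (step 3): P = [1, 4] / [3];  Q = [1, 3] / [2]
  Insert 2 (step 4): P = [1, 2] / [3, 4];  Q = [1, 3] / [2, 4]
  Insert 7 (step 5): P = [1, 2, 7] / [3, 4];  Q = [1, 3, 5] / [2, 4]
  Insert 9 (step 6): P = [1, 2, 7, 9] / [3, 4];  Q = [1, 3, 5, 6] / [2, 4]
  Insert 5 (step 7): P = [1, 2, 5, 9] / [3, 4, 7];  Q = [1, 3, 5, 6] / [2, 4, 7]
  Insert 6 (step 8): P = [1, 2, 5, 6] / [3, 4, 7, 9];  Q = [1, 3, 5, 6] / [2, 4, 7, 8]
  Insert 8 (step 9): P = [1, 2, 5, 6, 8] / [3, 4, 7, 9];  Q = [1, 3, 5, 6, 9] / [2, 4, 7, 8]
Final shape: (5, 4).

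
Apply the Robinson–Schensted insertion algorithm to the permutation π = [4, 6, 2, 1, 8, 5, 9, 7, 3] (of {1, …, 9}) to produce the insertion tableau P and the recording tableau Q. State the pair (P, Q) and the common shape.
P = [1, 3, 7, 9] / [2, 5, 8] / [4, 6];  Q = [1, 2, 5, 7] / [3, 6, 8] / [4, 9];  common shape = (4, 3, 2)

Row-insert the values π_1, π_2, … into P one at a time, bumping the leftmost entry strictly greater than the inserted value down to the next row. The recording tableau Q records, in position (i, j), the step at which that cell was added to P.
  Insert 4 (step 1): P = [4];  Q = [1]
  Insert 6 (step 2): P = [4, 6];  Q = [1, 2]
  Insert 2 (step 3): P = [2, 6] / [4];  Q = [1, 2] / [3]
  Insert 1 (step 4): P = [1, 6] / [2] / [4];  Q = [1, 2] / [3] / [4]
  Insert 8 (step 5): P = [1, 6, 8] / [2] / [4];  Q = [1, 2, 5] / [3] / [4]
  Insert 5 (step 6): P = [1, 5, 8] / [2, 6] / [4];  Q = [1, 2, 5] / [3, 6] / [4]
  Insert 9 (step 7): P = [1, 5, 8, 9] / [2, 6] / [4];  Q = [1, 2, 5, 7] / [3, 6] / [4]
  Insert 7 (step 8): P = [1, 5, 7, 9] / [2, 6, 8] / [4];  Q = [1, 2, 5, 7] / [3, 6, 8] / [4]
  Insert 3 (step 9): P = [1, 3, 7, 9] / [2, 5, 8] / [4, 6];  Q = [1, 2, 5, 7] / [3, 6, 8] / [4, 9]
Final shape: (4, 3, 2).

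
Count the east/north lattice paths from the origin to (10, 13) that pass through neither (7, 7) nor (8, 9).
Number of paths = 645568

Inclusion–exclusion. Total paths: C(23, 10) = 1144066. Through P₁: C(14, 7)·C(9, 3) = 288288. Through P₂: C(17, 8)·C(6, 2) = 364650. Since P₁ is strictly southwest of P₂, a monotone path through both must visit P₁ then P₂; paths through both = C(14, 7)·C(3, 1)·C(6, 2) = 154440. Avoid both = 1144066 − 288288 − 364650 + 154440 = 645568.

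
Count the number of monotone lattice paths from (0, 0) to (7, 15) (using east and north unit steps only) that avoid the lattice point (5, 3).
Number of paths = 165448

Total paths from (0, 0) to (7, 15): C(22, 7) = 170544. Paths through (5, 3): (paths (0, 0) → (5, 3)) × (paths (5, 3) → (7, 15)) = C(8, 5) · C(14, 2) = 56 · 91 = 5096. Avoidance count = 170544 − 5096 = 165448.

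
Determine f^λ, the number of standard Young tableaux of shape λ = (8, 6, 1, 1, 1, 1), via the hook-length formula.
# SYT of shape (8, 6, 1, 1, 1, 1) = 1272348

Hook-length formula: f^λ = n! / Π hook(c), product over all cells c of the Young diagram. For λ = (8, 6, 1, 1, 1, 1), n = 18 boxes. Hook lengths by row (left-to-right, top-to-bottom): [13, 8, 7, 6, 5, 4, 2, 1]; [10, 5, 4, 3, 2, 1]; [4]; [3]; [2]; [1]. Product of hooks = 5031936000. So f^λ = 18! / 5031936000 = 6402373705728000 / 5031936000 = 1272348.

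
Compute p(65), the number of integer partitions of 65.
p(65) = 2012558

Compute p(n) via the recurrence p(n, m) = p(n, m−1) + p(n−m, m), where p(n, m) counts partitions of n with all parts ≤ m and p(n) = p(n, n). The base cases are p(0, m) = 1 and p(n, 0) = 0 for n > 0. Filling the table yields p(65) = 2012558. (Euler's pentagonal recurrence is an alternative.)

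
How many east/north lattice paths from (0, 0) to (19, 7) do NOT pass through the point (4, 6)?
Number of paths = 654440

Total paths from (0, 0) to (19, 7): C(26, 19) = 657800. Paths through (4, 6): (paths (0, 0) → (4, 6)) × (paths (4, 6) → (19, 7)) = C(10, 4) · C(16, 15) = 210 · 16 = 3360. Avoidance count = 657800 − 3360 = 654440.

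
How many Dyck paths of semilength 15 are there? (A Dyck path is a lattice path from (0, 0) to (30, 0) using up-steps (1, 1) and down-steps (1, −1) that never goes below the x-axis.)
C_15 = 9694845

These Dyck paths are counted by the Catalan number C_n = (1/(n + 1)) · C(2n, n). For n = 15: C_15 = (1/16) · C(30, 15) = 155117520/16 = 9694845.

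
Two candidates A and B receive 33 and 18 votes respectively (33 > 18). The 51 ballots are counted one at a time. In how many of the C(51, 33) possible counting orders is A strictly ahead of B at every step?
Strict-lead orderings = 8206149492625

Total orderings of the 51 votes with 33 for A: C(51, 33) = 27900908274925. By the Bertrand ballot formula (Cycle Lemma / reflection principle), the number of orderings in which A is strictly ahead of B throughout is (p − q)/(p + q) · C(p + q, p) = (33 − 18)/(33 + 18) · 27900908274925 = 8206149492625.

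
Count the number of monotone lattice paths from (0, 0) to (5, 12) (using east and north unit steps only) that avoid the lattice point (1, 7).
Number of paths = 5180

Total paths from (0, 0) to (5, 12): C(17, 5) = 6188. Paths through (1, 7): (paths (0, 0) → (1, 7)) × (paths (1, 7) → (5, 12)) = C(8, 1) · C(9, 4) = 8 · 126 = 1008. Avoidance count = 6188 − 1008 = 5180.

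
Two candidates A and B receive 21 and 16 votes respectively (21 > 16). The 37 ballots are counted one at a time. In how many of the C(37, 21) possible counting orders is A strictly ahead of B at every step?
Strict-lead orderings = 1739969550

Total orderings of the 37 votes with 21 for A: C(37, 21) = 12875774670. By the Bertrand ballot formula (Cycle Lemma / reflection principle), the number of orderings in which A is strictly ahead of B throughout is (p − q)/(p + q) · C(p + q, p) = (21 − 16)/(21 + 16) · 12875774670 = 1739969550.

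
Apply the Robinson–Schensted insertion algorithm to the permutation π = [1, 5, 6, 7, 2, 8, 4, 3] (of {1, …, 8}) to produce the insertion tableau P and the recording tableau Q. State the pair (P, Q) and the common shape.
P = [1, 2, 3, 7, 8] / [4, 6] / [5];  Q = [1, 2, 3, 4, 6] / [5, 7] / [8];  common shape = (5, 2, 1)

Row-insert the values π_1, π_2, … into P one at a time, bumping the leftmost entry strictly greater than the inserted value down to the next row. The recording tableau Q records, in position (i, j), the step at which that cell was added to P.
  Insert 1 (step 1): P = [1];  Q = [1]
  Insert 5 (step 2): P = [1, 5];  Q = [1, 2]
  Insert 6 (step 3): P = [1, 5, 6];  Q = [1, 2, 3]
  Insert 7 (step 4): P = [1, 5, 6, 7];  Q = [1, 2, 3, 4]
  Insert 2 (step 5): P = [1, 2, 6, 7] / [5];  Q = [1, 2, 3, 4] / [5]
  Insert 8 (step 6): P = [1, 2, 6, 7, 8] / [5];  Q = [1, 2, 3, 4, 6] / [5]
  Insert 4 (step 7): P = [1, 2, 4, 7, 8] / [5, 6];  Q = [1, 2, 3, 4, 6] / [5, 7]
  Insert 3 (step 8): P = [1, 2, 3, 7, 8] / [4, 6] / [5];  Q = [1, 2, 3, 4, 6] / [5, 7] / [8]
Final shape: (5, 2, 1).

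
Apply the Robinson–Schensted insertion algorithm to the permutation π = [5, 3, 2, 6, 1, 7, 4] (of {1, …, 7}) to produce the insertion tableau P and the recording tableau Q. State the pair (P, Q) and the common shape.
P = [1, 4, 7] / [2, 6] / [3] / [5];  Q = [1, 4, 6] / [2, 7] / [3] / [5];  common shape = (3, 2, 1, 1)

Row-insert the values π_1, π_2, … into P one at a time, bumping the leftmost entry strictly greater than the inserted value down to the next row. The recording tableau Q records, in position (i, j), the step at which that cell was added to P.
  Insert 5 (step 1): P = [5];  Q = [1]
  Insert 3 (step 2): P = [3] / [5];  Q = [1] / [2]
  Insert 2 (step 3): P = [2] / [3] / [5];  Q = [1] / [2] / [3]
  Insert 6 (step 4): P = [2, 6] / [3] / [5];  Q = [1, 4] / [2] / [3]
  Insert 1 (step 5): P = [1, 6] / [2] / [3] / [5];  Q = [1, 4] / [2] / [3] / [5]
  Insert 7 (step 6): P = [1, 6, 7] / [2] / [3] / [5];  Q = [1, 4, 6] / [2] / [3] / [5]
  Insert 4 (step 7): P = [1, 4, 7] / [2, 6] / [3] / [5];  Q = [1, 4, 6] / [2, 7] / [3] / [5]
Final shape: (3, 2, 1, 1).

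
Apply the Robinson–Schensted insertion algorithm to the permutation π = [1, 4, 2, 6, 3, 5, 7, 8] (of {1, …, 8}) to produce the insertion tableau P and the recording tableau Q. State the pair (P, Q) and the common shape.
P = [1, 2, 3, 5, 7, 8] / [4, 6];  Q = [1, 2, 4, 6, 7, 8] / [3, 5];  common shape = (6, 2)

Row-insert the values π_1, π_2, … into P one at a time, bumping the leftmost entry strictly greater than the inserted value down to the next row. The recording tableau Q records, in position (i, j), the step at which that cell was added to P.
  Insert 1 (step 1): P = [1];  Q = [1]
  Insert 4 (step 2): P = [1, 4];  Q = [1, 2]
  Insert 2 (step 3): P = [1, 2] / [4];  Q = [1, 2] / [3]
  Insert 6 (step 4): P = [1, 2, 6] / [4];  Q = [1, 2, 4] / [3]
  Insert 3 (step 5): P = [1, 2, 3] / [4, 6];  Q = [1, 2, 4] / [3, 5]
  Insert 5 (step 6): P = [1, 2, 3, 5] / [4, 6];  Q = [1, 2, 4, 6] / [3, 5]
  Insert 7 (step 7): P = [1, 2, 3, 5, 7] / [4, 6];  Q = [1, 2, 4, 6, 7] / [3, 5]
  Insert 8 (step 8): P = [1, 2, 3, 5, 7, 8] / [4, 6];  Q = [1, 2, 4, 6, 7, 8] / [3, 5]
Final shape: (6, 2).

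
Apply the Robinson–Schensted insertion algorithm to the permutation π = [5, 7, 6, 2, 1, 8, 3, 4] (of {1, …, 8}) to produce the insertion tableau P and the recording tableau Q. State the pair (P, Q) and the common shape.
P = [1, 3, 4] / [2, 6, 8] / [5] / [7];  Q = [1, 2, 6] / [3, 7, 8] / [4] / [5];  common shape = (3, 3, 1, 1)

Row-insert the values π_1, π_2, … into P one at a time, bumping the leftmost entry strictly greater than the inserted value down to the next row. The recording tableau Q records, in position (i, j), the step at which that cell was added to P.
  Insert 5 (step 1): P = [5];  Q = [1]
  Insert 7 (step 2): P = [5, 7];  Q = [1, 2]
  Insert 6 (step 3): P = [5, 6] / [7];  Q = [1, 2] / [3]
  Insert 2 (step 4): P = [2, 6] / [5] / [7];  Q = [1, 2] / [3] / [4]
  Insert 1 (step 5): P = [1, 6] / [2] / [5] / [7];  Q = [1, 2] / [3] / [4] / [5]
  Insert 8 (step 6): P = [1, 6, 8] / [2] / [5] / [7];  Q = [1, 2, 6] / [3] / [4] / [5]
  Insert 3 (step 7): P = [1, 3, 8] / [2, 6] / [5] / [7];  Q = [1, 2, 6] / [3, 7] / [4] / [5]
  Insert 4 (step 8): P = [1, 3, 4] / [2, 6, 8] / [5] / [7];  Q = [1, 2, 6] / [3, 7, 8] / [4] / [5]
Final shape: (3, 3, 1, 1).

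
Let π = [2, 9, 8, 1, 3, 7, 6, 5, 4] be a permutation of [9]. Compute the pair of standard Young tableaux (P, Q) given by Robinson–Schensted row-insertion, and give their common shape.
P = [1, 3, 4] / [2, 5] / [6] / [7] / [8] / [9];  Q = [1, 2, 6] / [3, 5] / [4] / [7] / [8] / [9];  common shape = (3, 2, 1, 1, 1, 1)

Row-insert the values π_1, π_2, … into P one at a time, bumping the leftmost entry strictly greater than the inserted value down to the next row. The recording tableau Q records, in position (i, j), the step at which that cell was added to P.
  Insert 2 (step 1): P = [2];  Q = [1]
  Insert 9 (step 2): P = [2, 9];  Q = [1, 2]
  Insert 8 (step 3): P = [2, 8] / [9];  Q = [1, 2] / [3]
  Insert 1 (step 4): P = [1, 8] / [2] / [9];  Q = [1, 2] / [3] / [4]
  Insert 3 (step 5): P = [1, 3] / [2, 8] / [9];  Q = [1, 2] / [3, 5] / [4]
  Insert 7 (step 6): P = [1, 3, 7] / [2, 8] / [9];  Q = [1, 2, 6] / [3, 5] / [4]
  Insert 6 (step 7): P = [1, 3, 6] / [2, 7] / [8] / [9];  Q = [1, 2, 6] / [3, 5] / [4] / [7]
  Insert 5 (step 8): P = [1, 3, 5] / [2, 6] / [7] / [8] / [9];  Q = [1, 2, 6] / [3, 5] / [4] / [7] / [8]
  Insert 4 (step 9): P = [1, 3, 4] / [2, 5] / [6] / [7] / [8] / [9];  Q = [1, 2, 6] / [3, 5] / [4] / [7] / [8] / [9]
Final shape: (3, 2, 1, 1, 1, 1).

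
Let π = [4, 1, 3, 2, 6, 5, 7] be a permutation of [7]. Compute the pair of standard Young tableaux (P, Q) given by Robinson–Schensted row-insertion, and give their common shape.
P = [1, 2, 5, 7] / [3, 6] / [4];  Q = [1, 3, 5, 7] / [2, 6] / [4];  common shape = (4, 2, 1)

Row-insert the values π_1, π_2, … into P one at a time, bumping the leftmost entry strictly greater than the inserted value down to the next row. The recording tableau Q records, in position (i, j), the step at which that cell was added to P.
  Insert 4 (step 1): P = [4];  Q = [1]
  Insert 1 (step 2): P = [1] / [4];  Q = [1] / [2]
  Insert 3 (step 3): P = [1, 3] / [4];  Q = [1, 3] / [2]
  Insert 2 (step 4): P = [1, 2] / [3] / [4];  Q = [1, 3] / [2] / [4]
  Insert 6 (step 5): P = [1, 2, 6] / [3] / [4];  Q = [1, 3, 5] / [2] / [4]
  Insert 5 (step 6): P = [1, 2, 5] / [3, 6] / [4];  Q = [1, 3, 5] / [2, 6] / [4]
  Insert 7 (step 7): P = [1, 2, 5, 7] / [3, 6] / [4];  Q = [1, 3, 5, 7] / [2, 6] / [4]
Final shape: (4, 2, 1).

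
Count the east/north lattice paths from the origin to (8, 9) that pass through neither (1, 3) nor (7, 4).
Number of paths = 15634

Inclusion–exclusion. Total paths: C(17, 8) = 24310. Through P₁: C(4, 1)·C(13, 7) = 6864. Through P₂: C(11, 7)·C(6, 1) = 1980. Since P₁ is strictly southwest of P₂, a monotone path through both must visit P₁ then P₂; paths through both = C(4, 1)·C(7, 6)·C(6, 1) = 168. Avoid both = 24310 − 6864 − 1980 + 168 = 15634.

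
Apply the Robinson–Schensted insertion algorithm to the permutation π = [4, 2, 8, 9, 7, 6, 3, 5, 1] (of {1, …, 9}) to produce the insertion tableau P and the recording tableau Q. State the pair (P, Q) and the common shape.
P = [1, 3, 5] / [2, 6, 9] / [4] / [7] / [8];  Q = [1, 3, 4] / [2, 5, 8] / [6] / [7] / [9];  common shape = (3, 3, 1, 1, 1)

Row-insert the values π_1, π_2, … into P one at a time, bumping the leftmost entry strictly greater than the inserted value down to the next row. The recording tableau Q records, in position (i, j), the step at which that cell was added to P.
  Insert 4 (step 1): P = [4];  Q = [1]
  Insert 2 (step 2): P = [2] / [4];  Q = [1] / [2]
  Insert 8 (step 3): P = [2, 8] / [4];  Q = [1, 3] / [2]
  Insert 9 (step 4): P = [2, 8, 9] / [4];  Q = [1, 3, 4] / [2]
  Insert 7 (step 5): P = [2, 7, 9] / [4, 8];  Q = [1, 3, 4] / [2, 5]
  Insert 6 (step 6): P = [2, 6, 9] / [4, 7] / [8];  Q = [1, 3, 4] / [2, 5] / [6]
  Insert 3 (step 7): P = [2, 3, 9] / [4, 6] / [7] / [8];  Q = [1, 3, 4] / [2, 5] / [6] / [7]
  Insert 5 (step 8): P = [2, 3, 5] / [4, 6, 9] / [7] / [8];  Q = [1, 3, 4] / [2, 5, 8] / [6] / [7]
  Insert 1 (step 9): P = [1, 3, 5] / [2, 6, 9] / [4] / [7] / [8];  Q = [1, 3, 4] / [2, 5, 8] / [6] / [7] / [9]
Final shape: (3, 3, 1, 1, 1).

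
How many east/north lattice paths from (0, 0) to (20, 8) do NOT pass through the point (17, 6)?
Number of paths = 2098635

Total paths from (0, 0) to (20, 8): C(28, 20) = 3108105. Paths through (17, 6): (paths (0, 0) → (17, 6)) × (paths (17, 6) → (20, 8)) = C(23, 17) · C(5, 3) = 100947 · 10 = 1009470. Avoidance count = 3108105 − 1009470 = 2098635.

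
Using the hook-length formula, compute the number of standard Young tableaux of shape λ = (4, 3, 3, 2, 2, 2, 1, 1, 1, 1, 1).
# SYT of shape (4, 3, 3, 2, 2, 2, 1, 1, 1, 1, 1) = 39680550

Hook-length formula: f^λ = n! / Π hook(c), product over all cells c of the Young diagram. For λ = (4, 3, 3, 2, 2, 2, 1, 1, 1, 1, 1), n = 21 boxes. Hook lengths by row (left-to-right, top-to-bottom): [14, 8, 4, 1]; [12, 6, 2]; [11, 5, 1]; [9, 3]; [8, 2]; [7, 1]; [5]; [4]; [3]; [2]; [1]. Product of hooks = 1287556300800. So f^λ = 21! / 1287556300800 = 51090942171709440000 / 1287556300800 = 39680550.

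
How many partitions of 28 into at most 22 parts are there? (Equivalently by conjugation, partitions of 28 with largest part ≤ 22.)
p(28, parts ≤ 22) = 3699

Use the recurrence p(n, m) = p(n, m−1) + p(n−m, m): either the largest part is < m (count p(n, m−1)) or the largest part is exactly m (remove one copy of m, count p(n−m, m)). With p(0, ·) = 1 this gives p(28, parts ≤ 22) = 3699. (By conjugating Young diagrams, this also counts partitions of 28 into at most 22 parts.)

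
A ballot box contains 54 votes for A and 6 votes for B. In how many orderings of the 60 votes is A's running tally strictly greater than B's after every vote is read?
Strict-lead orderings = 40051088

Total orderings of the 60 votes with 54 for A: C(60, 54) = 50063860. By the Bertrand ballot formula (Cycle Lemma / reflection principle), the number of orderings in which A is strictly ahead of B throughout is (p − q)/(p + q) · C(p + q, p) = (54 − 6)/(54 + 6) · 50063860 = 40051088.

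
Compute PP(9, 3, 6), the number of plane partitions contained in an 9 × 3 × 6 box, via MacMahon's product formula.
PP(9, 3, 6) = 2530768240

Evaluate the triple product over i = 1..9, j = 1..3, k = 1..6. The factors are (2/1) · (3/2) · (4/3) · (5/4) · (6/5) · (7/6) · (3/2) · (4/3) · … (162 factors total). The numerators and denominators telescope so the product is an integer; carrying out the multiplication exactly gives PP(9, 3, 6) = 2530768240.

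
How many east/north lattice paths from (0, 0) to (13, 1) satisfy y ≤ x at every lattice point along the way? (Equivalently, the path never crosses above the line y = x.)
Number of paths = 13

By the reflection principle (André's argument), the number of monotone paths to (13, 1) with n ≤ m that never go above y = x is C(14, 13) − C(14, 14) = 14 − 1 = 13.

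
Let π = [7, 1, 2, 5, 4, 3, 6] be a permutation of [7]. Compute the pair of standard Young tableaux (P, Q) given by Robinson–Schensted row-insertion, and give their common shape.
P = [1, 2, 3, 6] / [4] / [5] / [7];  Q = [1, 3, 4, 7] / [2] / [5] / [6];  common shape = (4, 1, 1, 1)

Row-insert the values π_1, π_2, … into P one at a time, bumping the leftmost entry strictly greater than the inserted value down to the next row. The recording tableau Q records, in position (i, j), the step at which that cell was added to P.
  Insert 7 (step 1): P = [7];  Q = [1]
  Insert 1 (step 2): P = [1] / [7];  Q = [1] / [2]
  Insert 2 (step 3): P = [1, 2] / [7];  Q = [1, 3] / [2]
  Insert 5 (step 4): P = [1, 2, 5] / [7];  Q = [1, 3, 4] / [2]
  Insert 4 (step 5): P = [1, 2, 4] / [5] / [7];  Q = [1, 3, 4] / [2] / [5]
  Insert 3 (step 6): P = [1, 2, 3] / [4] / [5] / [7];  Q = [1, 3, 4] / [2] / [5] / [6]
  Insert 6 (step 7): P = [1, 2, 3, 6] / [4] / [5] / [7];  Q = [1, 3, 4, 7] / [2] / [5] / [6]
Final shape: (4, 1, 1, 1).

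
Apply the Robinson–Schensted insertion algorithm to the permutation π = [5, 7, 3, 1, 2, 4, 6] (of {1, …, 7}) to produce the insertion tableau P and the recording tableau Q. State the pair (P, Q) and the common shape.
P = [1, 2, 4, 6] / [3, 7] / [5];  Q = [1, 2, 6, 7] / [3, 5] / [4];  common shape = (4, 2, 1)

Row-insert the values π_1, π_2, … into P one at a time, bumping the leftmost entry strictly greater than the inserted value down to the next row. The recording tableau Q records, in position (i, j), the step at which that cell was added to P.
  Insert 5 (step 1): P = [5];  Q = [1]
  Insert 7 (step 2): P = [5, 7];  Q = [1, 2]
  Insert 3 (step 3): P = [3, 7] / [5];  Q = [1, 2] / [3]
  Insert 1 (step 4): P = [1, 7] / [3] / [5];  Q = [1, 2] / [3] / [4]
  Insert 2 (step 5): P = [1, 2] / [3, 7] / [5];  Q = [1, 2] / [3, 5] / [4]
  Insert 4 (step 6): P = [1, 2, 4] / [3, 7] / [5];  Q = [1, 2, 6] / [3, 5] / [4]
  Insert 6 (step 7): P = [1, 2, 4, 6] / [3, 7] / [5];  Q = [1, 2, 6, 7] / [3, 5] / [4]
Final shape: (4, 2, 1).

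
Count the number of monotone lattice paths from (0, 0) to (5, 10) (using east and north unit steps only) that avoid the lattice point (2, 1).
Number of paths = 2343

Total paths from (0, 0) to (5, 10): C(15, 5) = 3003. Paths through (2, 1): (paths (0, 0) → (2, 1)) × (paths (2, 1) → (5, 10)) = C(3, 2) · C(12, 3) = 3 · 220 = 660. Avoidance count = 3003 − 660 = 2343.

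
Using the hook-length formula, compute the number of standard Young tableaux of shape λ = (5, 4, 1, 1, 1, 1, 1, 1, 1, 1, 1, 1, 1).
# SYT of shape (5, 4, 1, 1, 1, 1, 1, 1, 1, 1, 1, 1, 1) = 663936

Hook-length formula: f^λ = n! / Π hook(c), product over all cells c of the Young diagram. For λ = (5, 4, 1, 1, 1, 1, 1, 1, 1, 1, 1, 1, 1), n = 20 boxes. Hook lengths by row (left-to-right, top-to-bottom): [17, 5, 4, 3, 1]; [15, 3, 2, 1]; [11]; [10]; [9]; [8]; [7]; [6]; [5]; [4]; [3]; [2]; [1]. Product of hooks = 3664362240000. So f^λ = 20! / 3664362240000 = 2432902008176640000 / 3664362240000 = 663936.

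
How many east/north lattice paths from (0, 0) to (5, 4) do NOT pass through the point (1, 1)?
Number of paths = 56

Total paths from (0, 0) to (5, 4): C(9, 5) = 126. Paths through (1, 1): (paths (0, 0) → (1, 1)) × (paths (1, 1) → (5, 4)) = C(2, 1) · C(7, 4) = 2 · 35 = 70. Avoidance count = 126 − 70 = 56.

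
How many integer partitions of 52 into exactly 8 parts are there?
p(52, 8 parts) = 15765

Partitions of n into exactly k parts are in bijection with partitions of n − k into at most k parts (subtract 1 from each part). So p(52, exactly 8) = p(44, parts ≤ 8). Computing via the recurrence p(m, j) = p(m, j−1) + p(m−j, j) gives 15765.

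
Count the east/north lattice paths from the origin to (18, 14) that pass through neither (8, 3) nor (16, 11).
Number of paths = 304094010

Inclusion–exclusion. Total paths: C(32, 18) = 471435600. Through P₁: C(11, 8)·C(21, 10) = 58198140. Through P₂: C(27, 16)·C(5, 2) = 130378950. Since P₁ is strictly southwest of P₂, a monotone path through both must visit P₁ then P₂; paths through both = C(11, 8)·C(16, 8)·C(5, 2) = 21235500. Avoid both = 471435600 − 58198140 − 130378950 + 21235500 = 304094010.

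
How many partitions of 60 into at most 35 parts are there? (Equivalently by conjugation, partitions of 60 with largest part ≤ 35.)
p(60, parts ≤ 35) = 959129

Use the recurrence p(n, m) = p(n, m−1) + p(n−m, m): either the largest part is < m (count p(n, m−1)) or the largest part is exactly m (remove one copy of m, count p(n−m, m)). With p(0, ·) = 1 this gives p(60, parts ≤ 35) = 959129. (By conjugating Young diagrams, this also counts partitions of 60 into at most 35 parts.)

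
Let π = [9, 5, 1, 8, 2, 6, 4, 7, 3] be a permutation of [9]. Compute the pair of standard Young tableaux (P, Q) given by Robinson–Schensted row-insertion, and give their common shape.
P = [1, 2, 3, 7] / [4, 6] / [5] / [8] / [9];  Q = [1, 4, 6, 8] / [2, 5] / [3] / [7] / [9];  common shape = (4, 2, 1, 1, 1)

Row-insert the values π_1, π_2, … into P one at a time, bumping the leftmost entry strictly greater than the inserted value down to the next row. The recording tableau Q records, in position (i, j), the step at which that cell was added to P.
  Insert 9 (step 1): P = [9];  Q = [1]
  Insert 5 (step 2): P = [5] / [9];  Q = [1] / [2]
  Insert 1 (step 3): P = [1] / [5] / [9];  Q = [1] / [2] / [3]
  Insert 8 (step 4): P = [1, 8] / [5] / [9];  Q = [1, 4] / [2] / [3]
  Insert 2 (step 5): P = [1, 2] / [5, 8] / [9];  Q = [1, 4] / [2, 5] / [3]
  Insert 6 (step 6): P = [1, 2, 6] / [5, 8] / [9];  Q = [1, 4, 6] / [2, 5] / [3]
  Insert 4 (step 7): P = [1, 2, 4] / [5, 6] / [8] / [9];  Q = [1, 4, 6] / [2, 5] / [3] / [7]
  Insert 7 (step 8): P = [1, 2, 4, 7] / [5, 6] / [8] / [9];  Q = [1, 4, 6, 8] / [2, 5] / [3] / [7]
  Insert 3 (step 9): P = [1, 2, 3, 7] / [4, 6] / [5] / [8] / [9];  Q = [1, 4, 6, 8] / [2, 5] / [3] / [7] / [9]
Final shape: (4, 2, 1, 1, 1).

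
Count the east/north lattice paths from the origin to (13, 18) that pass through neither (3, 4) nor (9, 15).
Number of paths = 107007075

Inclusion–exclusion. Total paths: C(31, 13) = 206253075. Through P₁: C(7, 3)·C(24, 10) = 68643960. Through P₂: C(24, 9)·C(7, 4) = 45762640. Since P₁ is strictly southwest of P₂, a monotone path through both must visit P₁ then P₂; paths through both = C(7, 3)·C(17, 6)·C(7, 4) = 15160600. Avoid both = 206253075 − 68643960 − 45762640 + 15160600 = 107007075.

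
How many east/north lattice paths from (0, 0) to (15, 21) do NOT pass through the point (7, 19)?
Number of paths = 5538301560

Total paths from (0, 0) to (15, 21): C(36, 15) = 5567902560. Paths through (7, 19): (paths (0, 0) → (7, 19)) × (paths (7, 19) → (15, 21)) = C(26, 7) · C(10, 8) = 657800 · 45 = 29601000. Avoidance count = 5567902560 − 29601000 = 5538301560.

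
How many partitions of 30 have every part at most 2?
p(30, parts ≤ 2) = 16

Use the recurrence p(n, m) = p(n, m−1) + p(n−m, m): either the largest part is < m (count p(n, m−1)) or the largest part is exactly m (remove one copy of m, count p(n−m, m)). With p(0, ·) = 1 this gives p(30, parts ≤ 2) = 16. (By conjugating Young diagrams, this also counts partitions of 30 into at most 2 parts.)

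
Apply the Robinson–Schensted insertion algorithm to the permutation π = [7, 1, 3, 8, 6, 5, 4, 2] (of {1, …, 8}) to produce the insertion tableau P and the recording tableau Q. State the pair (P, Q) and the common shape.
P = [1, 2, 4] / [3, 8] / [5] / [6] / [7];  Q = [1, 3, 4] / [2, 5] / [6] / [7] / [8];  common shape = (3, 2, 1, 1, 1)

Row-insert the values π_1, π_2, … into P one at a time, bumping the leftmost entry strictly greater than the inserted value down to the next row. The recording tableau Q records, in position (i, j), the step at which that cell was added to P.
  Insert 7 (step 1): P = [7];  Q = [1]
  Insert 1 (step 2): P = [1] / [7];  Q = [1] / [2]
  Insert 3 (step 3): P = [1, 3] / [7];  Q = [1, 3] / [2]
  Insert 8 (step 4): P = [1, 3, 8] / [7];  Q = [1, 3, 4] / [2]
  Insert 6 (step 5): P = [1, 3, 6] / [7, 8];  Q = [1, 3, 4] / [2, 5]
  Insert 5 (step 6): P = [1, 3, 5] / [6, 8] / [7];  Q = [1, 3, 4] / [2, 5] / [6]
  Insert 4 (step 7): P = [1, 3, 4] / [5, 8] / [6] / [7];  Q = [1, 3, 4] / [2, 5] / [6] / [7]
  Insert 2 (step 8): P = [1, 2, 4] / [3, 8] / [5] / [6] / [7];  Q = [1, 3, 4] / [2, 5] / [6] / [7] / [8]
Final shape: (3, 2, 1, 1, 1).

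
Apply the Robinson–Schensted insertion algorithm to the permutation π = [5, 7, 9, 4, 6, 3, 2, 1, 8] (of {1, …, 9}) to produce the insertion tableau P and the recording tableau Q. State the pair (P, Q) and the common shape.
P = [1, 6, 8] / [2, 7, 9] / [3] / [4] / [5];  Q = [1, 2, 3] / [4, 5, 9] / [6] / [7] / [8];  common shape = (3, 3, 1, 1, 1)

Row-insert the values π_1, π_2, … into P one at a time, bumping the leftmost entry strictly greater than the inserted value down to the next row. The recording tableau Q records, in position (i, j), the step at which that cell was added to P.
  Insert 5 (step 1): P = [5];  Q = [1]
  Insert 7 (step 2): P = [5, 7];  Q = [1, 2]
  Insert 9 (step 3): P = [5, 7, 9];  Q = [1, 2, 3]
  Insert 4 (step 4): P = [4, 7, 9] / [5];  Q = [1, 2, 3] / [4]
  Insert 6 (step 5): P = [4, 6, 9] / [5, 7];  Q = [1, 2, 3] / [4, 5]
  Insert 3 (step 6): P = [3, 6, 9] / [4, 7] / [5];  Q = [1, 2, 3] / [4, 5] / [6]
  Insert 2 (step 7): P = [2, 6, 9] / [3, 7] / [4] / [5];  Q = [1, 2, 3] / [4, 5] / [6] / [7]
  Insert 1 (step 8): P = [1, 6, 9] / [2, 7] / [3] / [4] / [5];  Q = [1, 2, 3] / [4, 5] / [6] / [7] / [8]
  Insert 8 (step 9): P = [1, 6, 8] / [2, 7, 9] / [3] / [4] / [5];  Q = [1, 2, 3] / [4, 5, 9] / [6] / [7] / [8]
Final shape: (3, 3, 1, 1, 1).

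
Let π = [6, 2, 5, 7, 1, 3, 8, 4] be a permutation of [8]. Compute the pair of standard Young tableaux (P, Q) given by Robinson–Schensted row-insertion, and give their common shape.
P = [1, 3, 4, 8] / [2, 5, 7] / [6];  Q = [1, 3, 4, 7] / [2, 6, 8] / [5];  common shape = (4, 3, 1)

Row-insert the values π_1, π_2, … into P one at a time, bumping the leftmost entry strictly greater than the inserted value down to the next row. The recording tableau Q records, in position (i, j), the step at which that cell was added to P.
  Insert 6 (step 1): P = [6];  Q = [1]
  Insert 2 (step 2): P = [2] / [6];  Q = [1] / [2]
  Insert 5 (step 3): P = [2, 5] / [6];  Q = [1, 3] / [2]
  Insert 7 (step 4): P = [2, 5, 7] / [6];  Q = [1, 3, 4] / [2]
  Insert 1 (step 5): P = [1, 5, 7] / [2] / [6];  Q = [1, 3, 4] / [2] / [5]
  Insert 3 (step 6): P = [1, 3, 7] / [2, 5] / [6];  Q = [1, 3, 4] / [2, 6] / [5]
  Insert 8 (step 7): P = [1, 3, 7, 8] / [2, 5] / [6];  Q = [1, 3, 4, 7] / [2, 6] / [5]
  Insert 4 (step 8): P = [1, 3, 4, 8] / [2, 5, 7] / [6];  Q = [1, 3, 4, 7] / [2, 6, 8] / [5]
Final shape: (4, 3, 1).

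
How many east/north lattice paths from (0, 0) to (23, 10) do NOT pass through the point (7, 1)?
Number of paths = 76217240

Total paths from (0, 0) to (23, 10): C(33, 23) = 92561040. Paths through (7, 1): (paths (0, 0) → (7, 1)) × (paths (7, 1) → (23, 10)) = C(8, 7) · C(25, 16) = 8 · 2042975 = 16343800. Avoidance count = 92561040 − 16343800 = 76217240.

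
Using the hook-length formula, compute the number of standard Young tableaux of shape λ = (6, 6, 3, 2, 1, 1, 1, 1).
# SYT of shape (6, 6, 3, 2, 1, 1, 1, 1) = 391718250

Hook-length formula: f^λ = n! / Π hook(c), product over all cells c of the Young diagram. For λ = (6, 6, 3, 2, 1, 1, 1, 1), n = 21 boxes. Hook lengths by row (left-to-right, top-to-bottom): [13, 8, 6, 4, 3, 2]; [12, 7, 5, 3, 2, 1]; [8, 3, 1]; [6, 1]; [4]; [3]; [2]; [1]. Product of hooks = 130427781120. So f^λ = 21! / 130427781120 = 51090942171709440000 / 130427781120 = 391718250.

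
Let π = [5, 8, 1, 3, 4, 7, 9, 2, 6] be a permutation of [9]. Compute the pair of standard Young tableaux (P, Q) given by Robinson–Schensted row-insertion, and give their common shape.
P = [1, 2, 4, 6, 9] / [3, 7] / [5, 8];  Q = [1, 2, 5, 6, 7] / [3, 4] / [8, 9];  common shape = (5, 2, 2)

Row-insert the values π_1, π_2, … into P one at a time, bumping the leftmost entry strictly greater than the inserted value down to the next row. The recording tableau Q records, in position (i, j), the step at which that cell was added to P.
  Insert 5 (step 1): P = [5];  Q = [1]
  Insert 8 (step 2): P = [5, 8];  Q = [1, 2]
  Insert 1 (step 3): P = [1, 8] / [5];  Q = [1, 2] / [3]
  Insert 3 (step 4): P = [1, 3] / [5, 8];  Q = [1, 2] / [3, 4]
  Insert 4 (step 5): P = [1, 3, 4] / [5, 8];  Q = [1, 2, 5] / [3, 4]
  Insert 7 (step 6): P = [1, 3, 4, 7] / [5, 8];  Q = [1, 2, 5, 6] / [3, 4]
  Insert 9 (step 7): P = [1, 3, 4, 7, 9] / [5, 8];  Q = [1, 2, 5, 6, 7] / [3, 4]
  Insert 2 (step 8): P = [1, 2, 4, 7, 9] / [3, 8] / [5];  Q = [1, 2, 5, 6, 7] / [3, 4] / [8]
  Insert 6 (step 9): P = [1, 2, 4, 6, 9] / [3, 7] / [5, 8];  Q = [1, 2, 5, 6, 7] / [3, 4] / [8, 9]
Final shape: (5, 2, 2).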